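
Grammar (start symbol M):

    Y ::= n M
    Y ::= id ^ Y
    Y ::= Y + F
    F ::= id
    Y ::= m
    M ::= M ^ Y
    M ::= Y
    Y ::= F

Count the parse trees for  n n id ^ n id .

4

Parse trees for n n id ^ n id:
  [M [M [Y n [M [Y n [M [Y [F id]]]]]]] ^ [Y n [M [Y [F id]]]]]
  [M [Y n [M [M [Y n [M [Y [F id]]]]] ^ [Y n [M [Y [F id]]]]]]]
  [M [Y n [M [Y n [M [M [Y [F id]]] ^ [Y n [M [Y [F id]]]]]]]]]
  [M [Y n [M [Y n [M [Y id ^ [Y n [M [Y [F id]]]]]]]]]]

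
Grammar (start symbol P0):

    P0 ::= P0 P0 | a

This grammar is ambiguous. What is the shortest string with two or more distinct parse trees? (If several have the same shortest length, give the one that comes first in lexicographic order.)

a a a

length 1: no string has ≥2 trees
length 2: no string has ≥2 trees
length 3: a a a has 2 parse trees

Two derivations of a a a:
  P0 ⇒ P0 P0 ⇒ P0 P0 P0 ⇒ a P0 P0 ⇒ a a P0 ⇒ a a a
  P0 ⇒ P0 P0 ⇒ a P0 ⇒ a P0 P0 ⇒ a a P0 ⇒ a a a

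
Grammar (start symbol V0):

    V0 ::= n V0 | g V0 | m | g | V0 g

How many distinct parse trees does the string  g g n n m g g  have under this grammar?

15

Parse trees for g g n n m g g (showing first 6 of 15):
  [V0 g [V0 g [V0 n [V0 n [V0 [V0 [V0 m] g] g]]]]]
  [V0 g [V0 g [V0 n [V0 [V0 n [V0 [V0 m] g]] g]]]]
  [V0 g [V0 g [V0 n [V0 [V0 [V0 n [V0 m]] g] g]]]]
  [V0 g [V0 g [V0 [V0 n [V0 n [V0 [V0 m] g]]] g]]]
  [V0 g [V0 g [V0 [V0 n [V0 [V0 n [V0 m]] g]] g]]]
  [V0 g [V0 g [V0 [V0 [V0 n [V0 n [V0 m]]] g] g]]]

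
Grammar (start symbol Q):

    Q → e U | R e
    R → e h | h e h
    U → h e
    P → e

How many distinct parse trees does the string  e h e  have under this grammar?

Parse trees for e h e:
  [Q e [U h e]]
  [Q [R e h] e]

2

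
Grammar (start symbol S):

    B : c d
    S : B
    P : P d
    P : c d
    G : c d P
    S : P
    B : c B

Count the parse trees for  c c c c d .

1

Parse trees for c c c c d:
  [S [B c [B c [B c [B c d]]]]]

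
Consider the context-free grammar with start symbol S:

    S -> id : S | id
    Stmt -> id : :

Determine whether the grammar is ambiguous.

Unambiguous

(Stmt is unreachable from S, so its rules don't affect L(S).) Right-recursive list with a separator: after each atom, whether the separator follows determines the rule. One parse per string.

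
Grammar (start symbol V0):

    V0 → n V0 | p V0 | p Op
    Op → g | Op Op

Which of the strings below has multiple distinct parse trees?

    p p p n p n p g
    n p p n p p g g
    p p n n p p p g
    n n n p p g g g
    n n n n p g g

p p p n p n p g: 1 tree
n p p n p p g g: 1 tree
p p n n p p p g: 1 tree
n n n p p g g g: 2 trees
n n n n p g g: 1 tree

n n n p p g g g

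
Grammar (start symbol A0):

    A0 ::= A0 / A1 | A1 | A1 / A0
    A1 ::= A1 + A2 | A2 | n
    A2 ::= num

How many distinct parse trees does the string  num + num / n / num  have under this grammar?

Parse trees for num + num / n / num:
  [A0 [A0 [A0 [A1 [A1 [A2 num]] + [A2 num]]] / [A1 n]] / [A1 [A2 num]]]
  [A0 [A0 [A1 [A1 [A2 num]] + [A2 num]] / [A0 [A1 n]]] / [A1 [A2 num]]]
  [A0 [A1 [A1 [A2 num]] + [A2 num]] / [A0 [A0 [A1 n]] / [A1 [A2 num]]]]
  [A0 [A1 [A1 [A2 num]] + [A2 num]] / [A0 [A1 n] / [A0 [A1 [A2 num]]]]]

4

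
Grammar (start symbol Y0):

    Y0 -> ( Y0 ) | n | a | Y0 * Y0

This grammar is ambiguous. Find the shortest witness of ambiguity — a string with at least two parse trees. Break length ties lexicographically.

a * a * a

length 1: no string has ≥2 trees
length 3: no string has ≥2 trees
length 5: a * a * a has 2 parse trees

Two derivations of a * a * a:
  Y0 ⇒ Y0 * Y0 ⇒ a * Y0 ⇒ a * Y0 * Y0 ⇒ a * a * Y0 ⇒ a * a * a
  Y0 ⇒ Y0 * Y0 ⇒ Y0 * Y0 * Y0 ⇒ a * Y0 * Y0 ⇒ a * a * Y0 ⇒ a * a * a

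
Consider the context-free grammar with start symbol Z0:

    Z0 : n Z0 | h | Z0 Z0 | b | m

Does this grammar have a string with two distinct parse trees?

Ambiguous

Witness: b b b

Derivation 1: Z0 ⇒ Z0 Z0 ⇒ Z0 Z0 Z0 ⇒ b Z0 Z0 ⇒ b b Z0 ⇒ b b b
Derivation 2: Z0 ⇒ Z0 Z0 ⇒ b Z0 ⇒ b Z0 Z0 ⇒ b b Z0 ⇒ b b b

Two distinct leftmost derivations for the same string.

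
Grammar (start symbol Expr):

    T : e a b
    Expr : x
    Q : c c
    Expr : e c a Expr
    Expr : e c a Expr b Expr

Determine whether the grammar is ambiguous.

Witness: e c a e c a x b x

Derivation 1: Expr ⇒ e c a Expr ⇒ e c a e c a Expr b Expr ⇒ e c a e c a x b Expr ⇒ e c a e c a x b x
Derivation 2: Expr ⇒ e c a Expr b Expr ⇒ e c a e c a Expr b Expr ⇒ e c a e c a x b Expr ⇒ e c a e c a x b x

Two distinct leftmost derivations for the same string.

Ambiguous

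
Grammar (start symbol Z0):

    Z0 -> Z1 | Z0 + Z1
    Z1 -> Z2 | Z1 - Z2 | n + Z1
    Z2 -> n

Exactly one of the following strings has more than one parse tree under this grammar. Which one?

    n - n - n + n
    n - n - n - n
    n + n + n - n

n - n - n + n: 1 tree
n - n - n - n: 1 tree
n + n + n - n: 7 trees

n + n + n - n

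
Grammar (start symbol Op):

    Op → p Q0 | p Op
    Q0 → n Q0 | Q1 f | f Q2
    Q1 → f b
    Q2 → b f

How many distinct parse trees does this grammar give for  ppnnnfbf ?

2

Parse trees for ppnnnfbf:
  [Op p [Op p [Q0 n [Q0 n [Q0 n [Q0 [Q1 f b] f]]]]]]
  [Op p [Op p [Q0 n [Q0 n [Q0 n [Q0 f [Q2 b f]]]]]]]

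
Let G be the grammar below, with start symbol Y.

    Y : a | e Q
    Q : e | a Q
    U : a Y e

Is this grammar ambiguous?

Unambiguous

(U is unreachable from Y, so its rules don't affect L(Y).) Restricted to the reachable nonterminals, every rule has the form A → t or A → t B, and no two rules for the same A share a first terminal. The grammar encodes a DFA — one run per string.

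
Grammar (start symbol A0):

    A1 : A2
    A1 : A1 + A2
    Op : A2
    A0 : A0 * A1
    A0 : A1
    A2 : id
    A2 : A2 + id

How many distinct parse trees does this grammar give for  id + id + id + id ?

Parse trees for id + id + id + id:
  [A0 [A1 [A2 [A2 [A2 [A2 id] + id] + id] + id]]]
  [A0 [A1 [A1 [A2 id]] + [A2 [A2 [A2 id] + id] + id]]]
  [A0 [A1 [A1 [A2 [A2 id] + id]] + [A2 [A2 id] + id]]]
  [A0 [A1 [A1 [A1 [A2 id]] + [A2 id]] + [A2 [A2 id] + id]]]
  [A0 [A1 [A1 [A2 [A2 [A2 id] + id] + id]] + [A2 id]]]
  [A0 [A1 [A1 [A1 [A2 id]] + [A2 [A2 id] + id]] + [A2 id]]]
  [A0 [A1 [A1 [A1 [A2 [A2 id] + id]] + [A2 id]] + [A2 id]]]
  [A0 [A1 [A1 [A1 [A1 [A2 id]] + [A2 id]] + [A2 id]] + [A2 id]]]

8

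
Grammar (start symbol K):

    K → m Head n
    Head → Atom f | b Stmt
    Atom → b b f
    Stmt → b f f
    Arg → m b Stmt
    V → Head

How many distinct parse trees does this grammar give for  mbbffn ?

Parse trees for mbbffn:
  [K m [Head [Atom b b f] f] n]
  [K m [Head b [Stmt b f f]] n]

2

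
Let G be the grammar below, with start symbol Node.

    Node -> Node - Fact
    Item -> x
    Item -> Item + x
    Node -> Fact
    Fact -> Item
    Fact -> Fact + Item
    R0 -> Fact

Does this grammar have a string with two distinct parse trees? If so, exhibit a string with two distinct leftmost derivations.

Ambiguous

Witness: x + x

Derivation 1: Node ⇒ Fact ⇒ Item ⇒ Item + x ⇒ x + x
Derivation 2: Node ⇒ Fact ⇒ Fact + Item ⇒ Item + Item ⇒ x + Item ⇒ x + x

Two distinct leftmost derivations for the same string.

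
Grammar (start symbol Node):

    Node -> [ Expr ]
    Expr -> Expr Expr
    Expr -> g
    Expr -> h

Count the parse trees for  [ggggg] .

14

Parse trees for [ggggg] (showing first 6 of 14):
  [Node [ [Expr [Expr g] [Expr [Expr g] [Expr [Expr g] [Expr [Expr g] [Expr g]]]]] ]]
  [Node [ [Expr [Expr g] [Expr [Expr g] [Expr [Expr [Expr g] [Expr g]] [Expr g]]]] ]]
  [Node [ [Expr [Expr g] [Expr [Expr [Expr g] [Expr g]] [Expr [Expr g] [Expr g]]]] ]]
  [Node [ [Expr [Expr g] [Expr [Expr [Expr g] [Expr [Expr g] [Expr g]]] [Expr g]]] ]]
  [Node [ [Expr [Expr g] [Expr [Expr [Expr [Expr g] [Expr g]] [Expr g]] [Expr g]]] ]]
  [Node [ [Expr [Expr [Expr g] [Expr g]] [Expr [Expr g] [Expr [Expr g] [Expr g]]]] ]]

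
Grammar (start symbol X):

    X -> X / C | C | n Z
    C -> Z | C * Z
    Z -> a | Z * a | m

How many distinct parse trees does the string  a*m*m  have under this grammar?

Parse trees for a*m*m:
  [X [C [C [C [Z a]] * [Z m]] * [Z m]]]

1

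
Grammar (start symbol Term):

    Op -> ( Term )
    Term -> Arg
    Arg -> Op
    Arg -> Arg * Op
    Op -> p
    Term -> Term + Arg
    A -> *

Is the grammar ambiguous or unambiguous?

Only Term, Arg, Op are reachable from Term; ignoring the rest: The grammar is stratified — Term handles '+' (left-recursive), Arg handles '*', Op atoms. Each operator has a fixed associativity and precedence level, so every string has one parse.

Unambiguous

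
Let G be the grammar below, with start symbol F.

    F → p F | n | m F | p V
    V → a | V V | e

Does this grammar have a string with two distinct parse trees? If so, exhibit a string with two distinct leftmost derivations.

Witness: p a a a

Derivation 1: F ⇒ p V ⇒ p V V ⇒ p a V ⇒ p a V V ⇒ p a a V ⇒ p a a a
Derivation 2: F ⇒ p V ⇒ p V V ⇒ p V V V ⇒ p a V V ⇒ p a a V ⇒ p a a a

Two distinct leftmost derivations for the same string.

Ambiguous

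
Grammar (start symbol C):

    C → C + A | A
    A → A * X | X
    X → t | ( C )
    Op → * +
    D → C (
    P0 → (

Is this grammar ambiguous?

Unambiguous

(Op, D, P0 are unreachable from C, so their rules don't affect L(C).) This is a standard precedence ladder (C over A over X), with each level left-recursive on its own operator ('+' at C, '*' at A). That structure is LR(1), hence unambiguous.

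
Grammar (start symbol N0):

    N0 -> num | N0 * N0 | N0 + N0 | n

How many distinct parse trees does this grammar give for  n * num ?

1

Parse trees for n * num:
  [N0 [N0 n] * [N0 num]]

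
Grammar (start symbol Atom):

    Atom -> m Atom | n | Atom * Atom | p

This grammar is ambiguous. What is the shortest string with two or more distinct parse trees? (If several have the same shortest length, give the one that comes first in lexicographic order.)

m n * n

length 1: no string has ≥2 trees
length 2: no string has ≥2 trees
length 3: no string has ≥2 trees
length 4: m n * n has 2 parse trees

Two derivations of m n * n:
  Atom ⇒ m Atom ⇒ m Atom * Atom ⇒ m n * Atom ⇒ m n * n
  Atom ⇒ Atom * Atom ⇒ m Atom * Atom ⇒ m n * Atom ⇒ m n * n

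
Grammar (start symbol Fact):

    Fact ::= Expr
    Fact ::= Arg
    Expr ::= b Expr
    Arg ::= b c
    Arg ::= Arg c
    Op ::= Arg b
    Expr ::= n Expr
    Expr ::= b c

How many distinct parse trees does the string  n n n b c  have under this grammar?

1

Parse trees for n n n b c:
  [Fact [Expr n [Expr n [Expr n [Expr b c]]]]]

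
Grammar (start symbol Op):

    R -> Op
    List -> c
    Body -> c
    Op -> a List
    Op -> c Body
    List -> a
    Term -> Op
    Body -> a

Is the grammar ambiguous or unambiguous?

(R, Term are unreachable from Op, so their rules don't affect L(Op).) Each reachable nonterminal has at most one production per leading terminal, and all productions are right-linear; the derivation is determined token-by-token.

Unambiguous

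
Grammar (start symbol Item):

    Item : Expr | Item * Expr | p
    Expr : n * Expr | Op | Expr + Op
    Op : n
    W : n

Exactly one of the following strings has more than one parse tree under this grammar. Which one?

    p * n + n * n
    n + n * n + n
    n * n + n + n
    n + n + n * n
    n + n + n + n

n * n + n + n

p * n + n * n: 1 tree
n + n * n + n: 1 tree
n * n + n + n: 4 trees
n + n + n * n: 1 tree
n + n + n + n: 1 tree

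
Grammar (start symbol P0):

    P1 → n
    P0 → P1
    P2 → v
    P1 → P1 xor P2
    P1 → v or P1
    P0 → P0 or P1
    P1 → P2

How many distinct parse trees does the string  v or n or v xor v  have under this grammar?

2

Parse trees for v or n or v xor v:
  [P0 [P0 [P1 v or [P1 n]]] or [P1 [P1 [P2 v]] xor [P2 v]]]
  [P0 [P0 [P0 [P1 [P2 v]]] or [P1 n]] or [P1 [P1 [P2 v]] xor [P2 v]]]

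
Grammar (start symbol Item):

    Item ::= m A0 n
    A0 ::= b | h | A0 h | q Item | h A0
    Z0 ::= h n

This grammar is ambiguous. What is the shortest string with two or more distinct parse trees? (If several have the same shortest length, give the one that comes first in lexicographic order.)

length 3: no string has ≥2 trees
length 4: m h h n has 2 parse trees

Two derivations of m h h n:
  Item ⇒ m A0 n ⇒ m A0 h n ⇒ m h h n
  Item ⇒ m A0 n ⇒ m h A0 n ⇒ m h h n

m h h n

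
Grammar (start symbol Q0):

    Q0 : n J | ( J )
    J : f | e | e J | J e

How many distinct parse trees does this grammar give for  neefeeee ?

Parse trees for neefeeee (showing first 6 of 15):
  [Q0 n [J e [J e [J [J [J [J [J f] e] e] e] e]]]]
  [Q0 n [J e [J [J e [J [J [J [J f] e] e] e]] e]]]
  [Q0 n [J e [J [J [J e [J [J [J f] e] e]] e] e]]]
  [Q0 n [J e [J [J [J [J e [J [J f] e]] e] e] e]]]
  [Q0 n [J e [J [J [J [J [J e [J f]] e] e] e] e]]]
  [Q0 n [J [J e [J e [J [J [J [J f] e] e] e]]] e]]

15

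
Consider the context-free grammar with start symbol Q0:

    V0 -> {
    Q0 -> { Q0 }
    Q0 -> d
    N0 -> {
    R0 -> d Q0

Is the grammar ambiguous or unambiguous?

Unambiguous

Only Q0 is reachable from Q0; ignoring the rest: L(Q0) is { openⁿ atom closeⁿ : n ≥ 0 }. The bracket depth fixes n, and the derivation is forced at every step.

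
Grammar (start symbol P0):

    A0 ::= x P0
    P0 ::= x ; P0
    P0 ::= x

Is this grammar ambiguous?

Unambiguous

Only P0 is reachable from P0; ignoring the rest: The reachable grammar is A → atom sep A | atom. Each atom is followed by either the separator (recurse) or end-of-string (stop) — no choice point.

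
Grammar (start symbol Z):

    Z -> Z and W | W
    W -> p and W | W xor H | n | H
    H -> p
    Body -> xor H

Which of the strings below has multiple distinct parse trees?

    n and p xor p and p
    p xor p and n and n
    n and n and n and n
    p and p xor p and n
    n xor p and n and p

n and p xor p and p: 1 tree
p xor p and n and n: 1 tree
n and n and n and n: 1 tree
p and p xor p and n: 3 trees
n xor p and n and p: 1 tree

p and p xor p and n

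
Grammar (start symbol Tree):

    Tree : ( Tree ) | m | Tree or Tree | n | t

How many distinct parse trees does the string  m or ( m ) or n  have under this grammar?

2

Parse trees for m or ( m ) or n:
  [Tree [Tree m] or [Tree [Tree ( [Tree m] )] or [Tree n]]]
  [Tree [Tree [Tree m] or [Tree ( [Tree m] )]] or [Tree n]]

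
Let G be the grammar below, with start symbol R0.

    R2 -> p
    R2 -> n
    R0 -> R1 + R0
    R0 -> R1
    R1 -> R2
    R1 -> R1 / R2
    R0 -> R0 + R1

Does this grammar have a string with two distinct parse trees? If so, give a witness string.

Ambiguous

Witness: n + n

Derivation 1: R0 ⇒ R1 + R0 ⇒ R2 + R0 ⇒ n + R0 ⇒ n + R1 ⇒ n + R2 ⇒ n + n
Derivation 2: R0 ⇒ R0 + R1 ⇒ R1 + R1 ⇒ R2 + R1 ⇒ n + R1 ⇒ n + R2 ⇒ n + n

Two distinct leftmost derivations for the same string.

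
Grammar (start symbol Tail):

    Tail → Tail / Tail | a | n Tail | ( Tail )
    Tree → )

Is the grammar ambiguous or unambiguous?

Witness: n a / a

Derivation 1: Tail ⇒ Tail / Tail ⇒ n Tail / Tail ⇒ n a / Tail ⇒ n a / a
Derivation 2: Tail ⇒ n Tail ⇒ n Tail / Tail ⇒ n a / Tail ⇒ n a / a

Two distinct leftmost derivations for the same string.

Ambiguous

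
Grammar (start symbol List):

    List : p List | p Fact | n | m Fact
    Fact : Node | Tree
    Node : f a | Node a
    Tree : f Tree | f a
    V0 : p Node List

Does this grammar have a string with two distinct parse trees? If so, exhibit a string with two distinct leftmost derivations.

Ambiguous

Witness: m f a

Derivation 1: List ⇒ m Fact ⇒ m Node ⇒ m f a
Derivation 2: List ⇒ m Fact ⇒ m Tree ⇒ m f a

Two distinct leftmost derivations for the same string.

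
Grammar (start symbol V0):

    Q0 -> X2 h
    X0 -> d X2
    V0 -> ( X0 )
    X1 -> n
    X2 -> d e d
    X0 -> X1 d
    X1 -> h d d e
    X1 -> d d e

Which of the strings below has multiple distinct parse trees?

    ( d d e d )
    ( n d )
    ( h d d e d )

( d d e d ): 2 trees
( n d ): 1 tree
( h d d e d ): 1 tree

( d d e d )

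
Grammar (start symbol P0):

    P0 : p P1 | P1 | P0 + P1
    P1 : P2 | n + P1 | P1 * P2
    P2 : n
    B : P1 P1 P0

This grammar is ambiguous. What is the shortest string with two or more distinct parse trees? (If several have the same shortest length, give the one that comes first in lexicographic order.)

n + n

length 1: no string has ≥2 trees
length 2: no string has ≥2 trees
length 3: n + n has 2 parse trees

Two derivations of n + n:
  P0 ⇒ P1 ⇒ n + P1 ⇒ n + P2 ⇒ n + n
  P0 ⇒ P0 + P1 ⇒ P1 + P1 ⇒ P2 + P1 ⇒ n + P1 ⇒ n + P2 ⇒ n + n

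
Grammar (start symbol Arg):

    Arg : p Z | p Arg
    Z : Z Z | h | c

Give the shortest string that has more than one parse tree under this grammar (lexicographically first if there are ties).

length 2: no string has ≥2 trees
length 3: no string has ≥2 trees
length 4: p c c c has 2 parse trees

Two derivations of p c c c:
  Arg ⇒ p Z ⇒ p Z Z ⇒ p Z Z Z ⇒ p c Z Z ⇒ p c c Z ⇒ p c c c
  Arg ⇒ p Z ⇒ p Z Z ⇒ p c Z ⇒ p c Z Z ⇒ p c c Z ⇒ p c c c

p c c c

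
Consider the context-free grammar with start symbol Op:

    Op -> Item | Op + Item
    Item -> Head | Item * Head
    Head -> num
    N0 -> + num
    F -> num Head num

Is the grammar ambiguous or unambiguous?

Only Op, Item, Head are reachable from Op; ignoring the rest: The grammar is stratified — Op handles '+' (left-recursive), Item handles '*', Head atoms. Each operator has a fixed associativity and precedence level, so every string has one parse.

Unambiguous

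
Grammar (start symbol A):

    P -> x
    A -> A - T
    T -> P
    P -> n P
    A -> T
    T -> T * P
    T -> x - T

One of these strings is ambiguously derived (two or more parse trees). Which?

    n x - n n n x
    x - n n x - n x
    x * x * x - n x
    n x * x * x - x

n x - n n n x: 1 tree
x - n n x - n x: 2 trees
x * x * x - n x: 1 tree
n x * x * x - x: 1 tree

x - n n x - n x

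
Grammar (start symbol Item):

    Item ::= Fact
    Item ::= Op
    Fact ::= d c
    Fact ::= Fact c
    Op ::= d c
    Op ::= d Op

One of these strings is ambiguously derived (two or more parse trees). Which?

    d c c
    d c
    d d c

d c

d c c: 1 tree
d c: 2 trees
d d c: 1 tree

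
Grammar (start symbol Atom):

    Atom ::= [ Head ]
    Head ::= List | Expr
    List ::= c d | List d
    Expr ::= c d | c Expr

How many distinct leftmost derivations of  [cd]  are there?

2

Parse trees for [cd]:
  [Atom [ [Head [List c d]] ]]
  [Atom [ [Head [Expr c d]] ]]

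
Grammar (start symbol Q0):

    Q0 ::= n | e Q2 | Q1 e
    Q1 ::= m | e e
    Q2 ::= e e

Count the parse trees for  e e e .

Parse trees for e e e:
  [Q0 e [Q2 e e]]
  [Q0 [Q1 e e] e]

2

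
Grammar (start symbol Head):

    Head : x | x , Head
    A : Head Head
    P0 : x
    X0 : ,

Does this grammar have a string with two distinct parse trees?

Unambiguous

(A, P0, X0 are unreachable from Head, so their rules don't affect L(Head).) Right-recursive list with a separator: after each atom, whether the separator follows determines the rule. One parse per string.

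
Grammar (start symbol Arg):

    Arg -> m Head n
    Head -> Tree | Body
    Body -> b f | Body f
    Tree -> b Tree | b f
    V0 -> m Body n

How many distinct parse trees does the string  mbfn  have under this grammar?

Parse trees for mbfn:
  [Arg m [Head [Tree b f]] n]
  [Arg m [Head [Body b f]] n]

2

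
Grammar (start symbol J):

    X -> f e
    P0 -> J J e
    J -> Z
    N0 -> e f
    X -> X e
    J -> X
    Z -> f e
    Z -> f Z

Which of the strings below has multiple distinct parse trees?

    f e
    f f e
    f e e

f e

f e: 2 trees
f f e: 1 tree
f e e: 1 tree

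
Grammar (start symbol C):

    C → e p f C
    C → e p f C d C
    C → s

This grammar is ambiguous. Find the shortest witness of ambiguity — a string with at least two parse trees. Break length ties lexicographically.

length 1: no string has ≥2 trees
length 4: no string has ≥2 trees
length 6: no string has ≥2 trees
length 7: no string has ≥2 trees
length 9: e p f e p f s d s has 2 parse trees

Two derivations of e p f e p f s d s:
  C ⇒ e p f C ⇒ e p f e p f C d C ⇒ e p f e p f s d C ⇒ e p f e p f s d s
  C ⇒ e p f C d C ⇒ e p f e p f C d C ⇒ e p f e p f s d C ⇒ e p f e p f s d s

e p f e p f s d s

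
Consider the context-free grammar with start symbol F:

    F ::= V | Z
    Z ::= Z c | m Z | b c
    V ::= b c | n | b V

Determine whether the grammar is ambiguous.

Ambiguous

Witness: b c

Derivation 1: F ⇒ V ⇒ b c
Derivation 2: F ⇒ Z ⇒ b c

Two distinct leftmost derivations for the same string.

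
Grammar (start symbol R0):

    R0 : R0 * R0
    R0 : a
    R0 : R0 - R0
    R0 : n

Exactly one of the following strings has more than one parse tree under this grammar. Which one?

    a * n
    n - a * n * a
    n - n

n - a * n * a

a * n: 1 tree
n - a * n * a: 5 trees
n - n: 1 tree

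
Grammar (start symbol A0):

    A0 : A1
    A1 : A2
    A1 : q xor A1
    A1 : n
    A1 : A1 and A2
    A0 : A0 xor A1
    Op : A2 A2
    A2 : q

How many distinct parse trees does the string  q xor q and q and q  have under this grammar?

4

Parse trees for q xor q and q and q:
  [A0 [A1 q xor [A1 [A1 [A1 [A2 q]] and [A2 q]] and [A2 q]]]]
  [A0 [A1 [A1 q xor [A1 [A1 [A2 q]] and [A2 q]]] and [A2 q]]]
  [A0 [A1 [A1 [A1 q xor [A1 [A2 q]]] and [A2 q]] and [A2 q]]]
  [A0 [A0 [A1 [A2 q]]] xor [A1 [A1 [A1 [A2 q]] and [A2 q]] and [A2 q]]]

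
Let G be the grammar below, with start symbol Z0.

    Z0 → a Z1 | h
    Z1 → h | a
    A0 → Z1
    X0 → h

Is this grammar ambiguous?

Unambiguous

Only Z0, Z1 are reachable from Z0; ignoring the rest: Restricted to the reachable nonterminals, every rule has the form A → t or A → t B, and no two rules for the same A share a first terminal. The grammar encodes a DFA — one run per string.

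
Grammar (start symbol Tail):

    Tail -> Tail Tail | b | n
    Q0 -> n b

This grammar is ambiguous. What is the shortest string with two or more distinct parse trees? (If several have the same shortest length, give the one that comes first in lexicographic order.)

length 1: no string has ≥2 trees
length 2: no string has ≥2 trees
length 3: b b b has 2 parse trees

Two derivations of b b b:
  Tail ⇒ Tail Tail ⇒ Tail Tail Tail ⇒ b Tail Tail ⇒ b b Tail ⇒ b b b
  Tail ⇒ Tail Tail ⇒ b Tail ⇒ b Tail Tail ⇒ b b Tail ⇒ b b b

b b b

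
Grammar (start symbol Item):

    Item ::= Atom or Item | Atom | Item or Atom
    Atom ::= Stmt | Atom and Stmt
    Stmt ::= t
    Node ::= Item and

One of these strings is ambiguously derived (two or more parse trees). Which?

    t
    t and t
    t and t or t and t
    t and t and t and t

t: 1 tree
t and t: 1 tree
t and t or t and t: 2 trees
t and t and t and t: 1 tree

t and t or t and t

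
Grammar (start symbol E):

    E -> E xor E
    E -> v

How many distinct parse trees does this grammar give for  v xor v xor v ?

Parse trees for v xor v xor v:
  [E [E v] xor [E [E v] xor [E v]]]
  [E [E [E v] xor [E v]] xor [E v]]

2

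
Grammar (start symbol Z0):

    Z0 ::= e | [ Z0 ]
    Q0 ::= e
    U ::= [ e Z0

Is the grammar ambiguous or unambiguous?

Only Z0 is reachable from Z0; ignoring the rest: L(Z0) is { openⁿ atom closeⁿ : n ≥ 0 }. The bracket depth fixes n, and the derivation is forced at every step.

Unambiguous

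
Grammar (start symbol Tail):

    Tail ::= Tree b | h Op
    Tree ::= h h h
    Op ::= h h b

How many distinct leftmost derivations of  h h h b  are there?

2

Parse trees for h h h b:
  [Tail [Tree h h h] b]
  [Tail h [Op h h b]]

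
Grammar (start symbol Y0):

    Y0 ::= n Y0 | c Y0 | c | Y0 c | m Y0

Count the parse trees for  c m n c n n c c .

8

Parse trees for c m n c n n c c:
  [Y0 c [Y0 [Y0 m [Y0 n [Y0 c [Y0 n [Y0 n [Y0 c]]]]]] c]]
  [Y0 c [Y0 m [Y0 n [Y0 c [Y0 n [Y0 n [Y0 c [Y0 c]]]]]]]]
  [Y0 c [Y0 m [Y0 n [Y0 c [Y0 n [Y0 n [Y0 [Y0 c] c]]]]]]]
  [Y0 c [Y0 m [Y0 n [Y0 c [Y0 n [Y0 [Y0 n [Y0 c]] c]]]]]]
  [Y0 c [Y0 m [Y0 n [Y0 c [Y0 [Y0 n [Y0 n [Y0 c]]] c]]]]]
  [Y0 c [Y0 m [Y0 n [Y0 [Y0 c [Y0 n [Y0 n [Y0 c]]]] c]]]]
  [Y0 c [Y0 m [Y0 [Y0 n [Y0 c [Y0 n [Y0 n [Y0 c]]]]] c]]]
  [Y0 [Y0 c [Y0 m [Y0 n [Y0 c [Y0 n [Y0 n [Y0 c]]]]]]] c]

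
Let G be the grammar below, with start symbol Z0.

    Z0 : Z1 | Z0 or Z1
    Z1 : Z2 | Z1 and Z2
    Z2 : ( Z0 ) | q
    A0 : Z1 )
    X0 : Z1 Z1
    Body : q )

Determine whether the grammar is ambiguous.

(A0, X0, Body are unreachable from Z0, so their rules don't affect L(Z0).) This is a standard precedence ladder (Z0 over Z1 over Z2), with each level left-recursive on its own operator ('or' at Z0, 'and' at Z1). That structure is LR(1), hence unambiguous.

Unambiguous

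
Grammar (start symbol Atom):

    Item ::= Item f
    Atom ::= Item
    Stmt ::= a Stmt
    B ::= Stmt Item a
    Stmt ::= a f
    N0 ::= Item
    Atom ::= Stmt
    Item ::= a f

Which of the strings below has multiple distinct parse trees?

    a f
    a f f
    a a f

a f: 2 trees
a f f: 1 tree
a a f: 1 tree

a f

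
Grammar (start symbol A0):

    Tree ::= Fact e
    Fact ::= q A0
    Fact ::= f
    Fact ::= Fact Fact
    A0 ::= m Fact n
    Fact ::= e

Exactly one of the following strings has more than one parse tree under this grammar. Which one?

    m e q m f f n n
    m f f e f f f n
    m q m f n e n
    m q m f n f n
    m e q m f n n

m f f e f f f n

m e q m f f n n: 1 tree
m f f e f f f n: 42 trees
m q m f n e n: 1 tree
m q m f n f n: 1 tree
m e q m f n n: 1 tree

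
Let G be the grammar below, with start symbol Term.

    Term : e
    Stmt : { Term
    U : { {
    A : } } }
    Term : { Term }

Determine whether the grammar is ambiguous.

(Stmt, A, U are unreachable from Term, so their rules don't affect L(Term).) Each string is a nest of matched brackets around a single atom. An opening bracket forces the recursive rule; an atom forces the base rule.

Unambiguous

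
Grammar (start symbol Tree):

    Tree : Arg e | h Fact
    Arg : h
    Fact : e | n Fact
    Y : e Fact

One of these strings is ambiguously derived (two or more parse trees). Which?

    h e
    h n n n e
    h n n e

h e: 2 trees
h n n n e: 1 tree
h n n e: 1 tree

h e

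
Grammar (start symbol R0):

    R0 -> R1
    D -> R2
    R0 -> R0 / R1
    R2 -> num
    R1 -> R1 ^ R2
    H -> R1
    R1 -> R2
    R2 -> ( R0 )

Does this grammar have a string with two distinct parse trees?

Only R0, R1, R2 are reachable from R0; ignoring the rest: R0 → R0 / R1 | R1  ;  R1 → R1 ^ R2 | R2  — a left-associative chain with R2 at the bottom. Each string factors uniquely by precedence.

Unambiguous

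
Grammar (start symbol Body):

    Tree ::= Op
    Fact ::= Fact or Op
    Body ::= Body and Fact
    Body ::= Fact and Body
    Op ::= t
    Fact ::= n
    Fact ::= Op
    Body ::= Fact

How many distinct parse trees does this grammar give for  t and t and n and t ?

Parse trees for t and t and n and t:
  [Body [Body [Body [Body [Fact [Op t]]] and [Fact [Op t]]] and [Fact n]] and [Fact [Op t]]]
  [Body [Body [Body [Fact [Op t]] and [Body [Fact [Op t]]]] and [Fact n]] and [Fact [Op t]]]
  [Body [Body [Fact [Op t]] and [Body [Body [Fact [Op t]]] and [Fact n]]] and [Fact [Op t]]]
  [Body [Body [Fact [Op t]] and [Body [Fact [Op t]] and [Body [Fact n]]]] and [Fact [Op t]]]
  [Body [Fact [Op t]] and [Body [Body [Body [Fact [Op t]]] and [Fact n]] and [Fact [Op t]]]]
  [Body [Fact [Op t]] and [Body [Body [Fact [Op t]] and [Body [Fact n]]] and [Fact [Op t]]]]
  [Body [Fact [Op t]] and [Body [Fact [Op t]] and [Body [Body [Fact n]] and [Fact [Op t]]]]]
  [Body [Fact [Op t]] and [Body [Fact [Op t]] and [Body [Fact n] and [Body [Fact [Op t]]]]]]

8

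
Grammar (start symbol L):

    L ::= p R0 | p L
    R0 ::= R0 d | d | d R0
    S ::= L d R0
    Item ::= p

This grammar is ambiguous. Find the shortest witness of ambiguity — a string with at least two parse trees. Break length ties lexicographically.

length 2: no string has ≥2 trees
length 3: p d d has 2 parse trees

Two derivations of p d d:
  L ⇒ p R0 ⇒ p R0 d ⇒ p d d
  L ⇒ p R0 ⇒ p d R0 ⇒ p d d

p d d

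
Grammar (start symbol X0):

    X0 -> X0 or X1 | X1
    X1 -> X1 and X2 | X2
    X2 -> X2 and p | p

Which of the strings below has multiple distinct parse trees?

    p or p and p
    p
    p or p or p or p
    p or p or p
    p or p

p or p and p

p or p and p: 2 trees
p: 1 tree
p or p or p or p: 1 tree
p or p or p: 1 tree
p or p: 1 tree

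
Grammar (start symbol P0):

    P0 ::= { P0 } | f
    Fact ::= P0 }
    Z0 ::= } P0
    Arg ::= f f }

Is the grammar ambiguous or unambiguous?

(Fact, Z0, Arg are unreachable from P0, so their rules don't affect L(P0).) L(P0) is { openⁿ atom closeⁿ : n ≥ 0 }. The bracket depth fixes n, and the derivation is forced at every step.

Unambiguous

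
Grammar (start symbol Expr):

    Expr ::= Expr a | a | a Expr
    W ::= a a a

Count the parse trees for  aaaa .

8

Parse trees for aaaa:
  [Expr [Expr [Expr [Expr a] a] a] a]
  [Expr [Expr [Expr a [Expr a]] a] a]
  [Expr [Expr a [Expr [Expr a] a]] a]
  [Expr [Expr a [Expr a [Expr a]]] a]
  [Expr a [Expr [Expr [Expr a] a] a]]
  [Expr a [Expr [Expr a [Expr a]] a]]
  [Expr a [Expr a [Expr [Expr a] a]]]
  [Expr a [Expr a [Expr a [Expr a]]]]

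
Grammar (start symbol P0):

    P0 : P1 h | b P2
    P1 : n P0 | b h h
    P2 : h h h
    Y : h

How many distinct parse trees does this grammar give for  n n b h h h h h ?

2

Parse trees for n n b h h h h h:
  [P0 [P1 n [P0 [P1 n [P0 [P1 b h h] h]] h]] h]
  [P0 [P1 n [P0 [P1 n [P0 b [P2 h h h]]] h]] h]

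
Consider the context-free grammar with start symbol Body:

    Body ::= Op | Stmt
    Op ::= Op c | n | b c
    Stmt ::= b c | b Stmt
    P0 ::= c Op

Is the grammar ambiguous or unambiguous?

Witness: b c

Derivation 1: Body ⇒ Op ⇒ b c
Derivation 2: Body ⇒ Stmt ⇒ b c

Two distinct leftmost derivations for the same string.

Ambiguous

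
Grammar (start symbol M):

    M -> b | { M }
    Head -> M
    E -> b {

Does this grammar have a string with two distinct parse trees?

Unambiguous

(Head, E are unreachable from M, so their rules don't affect L(M).) Each string is a nest of matched brackets around a single atom. An opening bracket forces the recursive rule; an atom forces the base rule.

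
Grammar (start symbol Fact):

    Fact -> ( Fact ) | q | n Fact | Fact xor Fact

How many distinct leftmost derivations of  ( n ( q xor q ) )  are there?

1

Parse trees for ( n ( q xor q ) ):
  [Fact ( [Fact n [Fact ( [Fact [Fact q] xor [Fact q]] )]] )]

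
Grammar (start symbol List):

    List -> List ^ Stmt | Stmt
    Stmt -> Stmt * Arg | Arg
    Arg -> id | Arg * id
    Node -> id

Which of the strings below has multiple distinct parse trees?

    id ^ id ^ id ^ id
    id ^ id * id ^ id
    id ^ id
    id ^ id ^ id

id ^ id ^ id ^ id: 1 tree
id ^ id * id ^ id: 2 trees
id ^ id: 1 tree
id ^ id ^ id: 1 tree

id ^ id * id ^ id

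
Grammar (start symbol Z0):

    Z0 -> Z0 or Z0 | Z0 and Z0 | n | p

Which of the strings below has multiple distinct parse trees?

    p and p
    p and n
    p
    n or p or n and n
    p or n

p and p: 1 tree
p and n: 1 tree
p: 1 tree
n or p or n and n: 5 trees
p or n: 1 tree

n or p or n and n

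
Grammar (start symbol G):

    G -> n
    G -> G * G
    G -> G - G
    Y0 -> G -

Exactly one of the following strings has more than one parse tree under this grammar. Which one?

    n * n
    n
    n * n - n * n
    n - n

n * n: 1 tree
n: 1 tree
n * n - n * n: 5 trees
n - n: 1 tree

n * n - n * n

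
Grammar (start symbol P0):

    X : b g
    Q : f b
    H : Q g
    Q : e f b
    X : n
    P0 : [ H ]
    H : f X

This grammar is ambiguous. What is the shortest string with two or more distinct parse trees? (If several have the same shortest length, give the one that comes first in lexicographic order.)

[ f b g ]

length 4: no string has ≥2 trees
length 5: [ f b g ] has 2 parse trees

Two derivations of [ f b g ]:
  P0 ⇒ [ H ] ⇒ [ Q g ] ⇒ [ f b g ]
  P0 ⇒ [ H ] ⇒ [ f X ] ⇒ [ f b g ]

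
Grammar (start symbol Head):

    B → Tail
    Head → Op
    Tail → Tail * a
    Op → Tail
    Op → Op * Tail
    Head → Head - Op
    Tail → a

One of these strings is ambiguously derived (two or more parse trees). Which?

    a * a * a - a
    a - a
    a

a * a * a - a: 4 trees
a - a: 1 tree
a: 1 tree

a * a * a - a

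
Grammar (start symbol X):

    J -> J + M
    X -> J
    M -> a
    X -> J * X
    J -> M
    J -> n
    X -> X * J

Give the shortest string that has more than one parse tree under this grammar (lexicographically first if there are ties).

length 1: no string has ≥2 trees
length 3: a * a has 2 parse trees

Two derivations of a * a:
  X ⇒ J * X ⇒ M * X ⇒ a * X ⇒ a * J ⇒ a * M ⇒ a * a
  X ⇒ X * J ⇒ J * J ⇒ M * J ⇒ a * J ⇒ a * M ⇒ a * a

a * a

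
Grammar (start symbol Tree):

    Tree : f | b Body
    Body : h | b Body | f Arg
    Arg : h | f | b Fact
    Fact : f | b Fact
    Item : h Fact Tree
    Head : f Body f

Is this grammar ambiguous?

(Item, Head are unreachable from Tree, so their rules don't affect L(Tree).) The reachable rules are right-linear with at most one rule per (nonterminal, next-terminal) pair. Each input token forces the next rule, so parsing is deterministic.

Unambiguous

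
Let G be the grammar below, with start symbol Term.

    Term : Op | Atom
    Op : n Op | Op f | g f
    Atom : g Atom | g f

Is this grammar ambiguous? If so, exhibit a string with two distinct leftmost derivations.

Witness: g f

Derivation 1: Term ⇒ Op ⇒ g f
Derivation 2: Term ⇒ Atom ⇒ g f

Two distinct leftmost derivations for the same string.

Ambiguous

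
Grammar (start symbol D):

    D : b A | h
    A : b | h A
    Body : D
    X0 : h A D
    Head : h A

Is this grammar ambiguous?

Only D, A are reachable from D; ignoring the rest: Restricted to the reachable nonterminals, every rule has the form A → t or A → t B, and no two rules for the same A share a first terminal. The grammar encodes a DFA — one run per string.

Unambiguous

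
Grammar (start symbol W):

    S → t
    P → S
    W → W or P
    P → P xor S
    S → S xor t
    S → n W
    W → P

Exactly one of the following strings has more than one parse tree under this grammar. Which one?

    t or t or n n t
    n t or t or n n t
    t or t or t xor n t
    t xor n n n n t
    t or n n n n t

t or t or n n t: 1 tree
n t or t or n n t: 3 trees
t or t or t xor n t: 1 tree
t xor n n n n t: 1 tree
t or n n n n t: 1 tree

n t or t or n n t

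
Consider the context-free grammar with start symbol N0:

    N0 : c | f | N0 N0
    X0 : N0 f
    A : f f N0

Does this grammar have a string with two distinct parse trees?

Witness: c c c

Derivation 1: N0 ⇒ N0 N0 ⇒ c N0 ⇒ c N0 N0 ⇒ c c N0 ⇒ c c c
Derivation 2: N0 ⇒ N0 N0 ⇒ N0 N0 N0 ⇒ c N0 N0 ⇒ c c N0 ⇒ c c c

Two distinct leftmost derivations for the same string.

Ambiguous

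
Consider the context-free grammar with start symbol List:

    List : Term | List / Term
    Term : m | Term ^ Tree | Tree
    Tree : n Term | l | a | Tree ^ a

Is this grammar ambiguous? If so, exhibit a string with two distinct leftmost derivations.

Witness: a ^ a

Derivation 1: List ⇒ Term ⇒ Term ^ Tree ⇒ Tree ^ Tree ⇒ a ^ Tree ⇒ a ^ a
Derivation 2: List ⇒ Term ⇒ Tree ⇒ Tree ^ a ⇒ a ^ a

Two distinct leftmost derivations for the same string.

Ambiguous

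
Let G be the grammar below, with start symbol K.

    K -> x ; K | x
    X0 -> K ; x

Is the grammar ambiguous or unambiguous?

Unambiguous

(X0 is unreachable from K, so its rules don't affect L(K).) Right-recursive list with a separator: after each atom, whether the separator follows determines the rule. One parse per string.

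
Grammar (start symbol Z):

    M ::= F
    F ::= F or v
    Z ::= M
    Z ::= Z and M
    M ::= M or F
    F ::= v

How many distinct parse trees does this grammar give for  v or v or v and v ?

4

Parse trees for v or v or v and v:
  [Z [Z [M [F [F [F v] or v] or v]]] and [M [F v]]]
  [Z [Z [M [M [F v]] or [F [F v] or v]]] and [M [F v]]]
  [Z [Z [M [M [F [F v] or v]] or [F v]]] and [M [F v]]]
  [Z [Z [M [M [M [F v]] or [F v]] or [F v]]] and [M [F v]]]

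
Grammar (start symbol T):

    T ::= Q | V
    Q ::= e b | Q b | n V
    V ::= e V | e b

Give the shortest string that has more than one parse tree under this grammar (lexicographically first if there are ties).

length 2: e b has 2 parse trees

Two derivations of e b:
  T ⇒ Q ⇒ e b
  T ⇒ V ⇒ e b

e b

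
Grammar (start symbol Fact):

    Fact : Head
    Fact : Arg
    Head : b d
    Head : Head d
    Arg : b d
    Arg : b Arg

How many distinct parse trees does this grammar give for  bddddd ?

Parse trees for bddddd:
  [Fact [Head [Head [Head [Head [Head b d] d] d] d] d]]

1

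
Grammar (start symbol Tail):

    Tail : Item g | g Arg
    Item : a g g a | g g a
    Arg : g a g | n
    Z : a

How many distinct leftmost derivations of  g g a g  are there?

2

Parse trees for g g a g:
  [Tail [Item g g a] g]
  [Tail g [Arg g a g]]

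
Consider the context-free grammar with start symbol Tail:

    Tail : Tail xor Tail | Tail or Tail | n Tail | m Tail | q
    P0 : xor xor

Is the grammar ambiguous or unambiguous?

Witness: m q or q

Derivation 1: Tail ⇒ Tail or Tail ⇒ m Tail or Tail ⇒ m q or Tail ⇒ m q or q
Derivation 2: Tail ⇒ m Tail ⇒ m Tail or Tail ⇒ m q or Tail ⇒ m q or q

Two distinct leftmost derivations for the same string.

Ambiguous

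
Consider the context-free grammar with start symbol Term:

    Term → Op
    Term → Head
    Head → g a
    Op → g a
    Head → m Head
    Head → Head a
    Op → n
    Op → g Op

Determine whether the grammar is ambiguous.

Witness: g a

Derivation 1: Term ⇒ Op ⇒ g a
Derivation 2: Term ⇒ Head ⇒ g a

Two distinct leftmost derivations for the same string.

Ambiguous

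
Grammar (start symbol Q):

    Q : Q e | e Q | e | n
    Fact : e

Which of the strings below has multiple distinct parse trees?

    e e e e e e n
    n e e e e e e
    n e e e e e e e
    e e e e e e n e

e e e e e e n: 1 tree
n e e e e e e: 1 tree
n e e e e e e e: 1 tree
e e e e e e n e: 7 trees

e e e e e e n e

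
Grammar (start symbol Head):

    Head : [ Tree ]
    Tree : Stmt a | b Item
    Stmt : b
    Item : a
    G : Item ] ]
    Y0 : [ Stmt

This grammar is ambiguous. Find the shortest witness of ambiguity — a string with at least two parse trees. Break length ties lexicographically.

[ b a ]

length 4: [ b a ] has 2 parse trees

Two derivations of [ b a ]:
  Head ⇒ [ Tree ] ⇒ [ Stmt a ] ⇒ [ b a ]
  Head ⇒ [ Tree ] ⇒ [ b Item ] ⇒ [ b a ]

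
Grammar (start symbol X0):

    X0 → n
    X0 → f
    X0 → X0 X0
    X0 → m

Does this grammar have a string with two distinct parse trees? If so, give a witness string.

Witness: f f f

Derivation 1: X0 ⇒ X0 X0 ⇒ f X0 ⇒ f X0 X0 ⇒ f f X0 ⇒ f f f
Derivation 2: X0 ⇒ X0 X0 ⇒ X0 X0 X0 ⇒ f X0 X0 ⇒ f f X0 ⇒ f f f

Two distinct leftmost derivations for the same string.

Ambiguous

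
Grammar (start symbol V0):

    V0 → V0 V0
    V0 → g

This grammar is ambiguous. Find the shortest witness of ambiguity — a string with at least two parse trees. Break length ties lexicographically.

length 1: no string has ≥2 trees
length 2: no string has ≥2 trees
length 3: g g g has 2 parse trees

Two derivations of g g g:
  V0 ⇒ V0 V0 ⇒ V0 V0 V0 ⇒ g V0 V0 ⇒ g g V0 ⇒ g g g
  V0 ⇒ V0 V0 ⇒ g V0 ⇒ g V0 V0 ⇒ g g V0 ⇒ g g g

g g g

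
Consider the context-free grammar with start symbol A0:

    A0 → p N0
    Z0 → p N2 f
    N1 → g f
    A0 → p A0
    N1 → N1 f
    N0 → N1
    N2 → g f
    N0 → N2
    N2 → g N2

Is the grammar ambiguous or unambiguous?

Witness: p g f

Derivation 1: A0 ⇒ p N0 ⇒ p N1 ⇒ p g f
Derivation 2: A0 ⇒ p N0 ⇒ p N2 ⇒ p g f

Two distinct leftmost derivations for the same string.

Ambiguous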